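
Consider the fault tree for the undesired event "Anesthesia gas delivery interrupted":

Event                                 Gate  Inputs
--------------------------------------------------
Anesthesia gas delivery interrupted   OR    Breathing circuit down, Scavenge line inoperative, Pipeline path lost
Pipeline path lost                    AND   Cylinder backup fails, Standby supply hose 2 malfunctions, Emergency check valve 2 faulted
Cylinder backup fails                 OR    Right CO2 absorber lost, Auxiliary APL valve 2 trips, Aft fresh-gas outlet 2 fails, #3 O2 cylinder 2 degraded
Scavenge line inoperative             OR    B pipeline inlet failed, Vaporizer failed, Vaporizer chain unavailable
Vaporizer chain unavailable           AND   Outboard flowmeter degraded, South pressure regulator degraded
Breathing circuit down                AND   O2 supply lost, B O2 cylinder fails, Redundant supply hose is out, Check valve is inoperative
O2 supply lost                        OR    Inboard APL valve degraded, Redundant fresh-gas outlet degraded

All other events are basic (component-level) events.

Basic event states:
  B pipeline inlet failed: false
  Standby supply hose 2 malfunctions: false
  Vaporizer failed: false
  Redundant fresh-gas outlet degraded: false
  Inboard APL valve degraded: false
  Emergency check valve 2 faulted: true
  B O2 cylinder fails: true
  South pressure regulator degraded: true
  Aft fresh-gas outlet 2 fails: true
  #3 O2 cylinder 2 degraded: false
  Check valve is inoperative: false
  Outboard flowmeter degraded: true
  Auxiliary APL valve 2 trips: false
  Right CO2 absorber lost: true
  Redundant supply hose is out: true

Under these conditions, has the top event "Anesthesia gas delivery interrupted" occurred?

O2 supply lost [OR]: Inboard APL valve degraded=not, Redundant fresh-gas outlet degraded=not → no input occurs → does not occur.
Breathing circuit down [AND]: O2 supply lost=not, B O2 cylinder fails=occurs, Redundant supply hose is out=occurs, Check valve is inoperative=not → not all inputs occur → does not occur.
Vaporizer chain unavailable [AND]: Outboard flowmeter degraded=occurs, South pressure regulator degraded=occurs → all inputs occur → occurs.
Scavenge line inoperative [OR]: B pipeline inlet failed=not, Vaporizer failed=not, Vaporizer chain unavailable=occurs → at least one input occurs → occurs.
Cylinder backup fails [OR]: Right CO2 absorber lost=occurs, Auxiliary APL valve 2 trips=not, Aft fresh-gas outlet 2 fails=occurs, #3 O2 cylinder 2 degraded=not → at least one input occurs → occurs.
Pipeline path lost [AND]: Cylinder backup fails=occurs, Standby supply hose 2 malfunctions=not, Emergency check valve 2 faulted=occurs → not all inputs occur → does not occur.
Anesthesia gas delivery interrupted [OR]: Breathing circuit down=not, Scavenge line inoperative=occurs, Pipeline path lost=not → at least one input occurs → occurs.

Yes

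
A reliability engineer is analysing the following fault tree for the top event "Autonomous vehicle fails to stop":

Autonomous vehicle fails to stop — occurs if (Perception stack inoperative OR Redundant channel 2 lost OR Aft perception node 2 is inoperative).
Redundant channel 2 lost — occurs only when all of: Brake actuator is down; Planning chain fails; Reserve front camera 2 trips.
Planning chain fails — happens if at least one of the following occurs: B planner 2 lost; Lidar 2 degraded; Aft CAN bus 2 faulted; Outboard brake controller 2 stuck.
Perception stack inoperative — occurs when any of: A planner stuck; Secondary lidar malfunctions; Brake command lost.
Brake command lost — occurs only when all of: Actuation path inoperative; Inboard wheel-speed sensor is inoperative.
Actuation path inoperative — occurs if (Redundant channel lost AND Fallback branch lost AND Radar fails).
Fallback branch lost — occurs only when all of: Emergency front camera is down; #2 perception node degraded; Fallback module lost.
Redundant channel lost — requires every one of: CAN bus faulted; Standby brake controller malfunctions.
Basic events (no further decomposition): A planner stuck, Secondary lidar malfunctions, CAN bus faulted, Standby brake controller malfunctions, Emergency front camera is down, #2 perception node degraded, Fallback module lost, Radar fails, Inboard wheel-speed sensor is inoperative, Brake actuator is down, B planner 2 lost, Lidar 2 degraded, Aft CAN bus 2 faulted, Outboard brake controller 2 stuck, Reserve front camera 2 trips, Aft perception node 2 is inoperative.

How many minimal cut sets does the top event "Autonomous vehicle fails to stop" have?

Redundant channel lost [AND]: one cut set from each child combined → 1 × 1 = 1 cut set(s).
Fallback branch lost [AND]: one cut set from each child combined → 1 × 1 × 1 = 1 cut set(s).
Actuation path inoperative [AND]: one cut set from each child combined → 1 × 1 × 1 = 1 cut set(s).
Brake command lost [AND]: one cut set from each child combined → 1 × 1 = 1 cut set(s).
Perception stack inoperative [OR]: union of children's cut sets → 3 cut set(s).
Planning chain fails [OR]: union of children's cut sets → 4 cut set(s).
Redundant channel 2 lost [AND]: one cut set from each child combined → 1 × 4 × 1 = 4 cut set(s).
Autonomous vehicle fails to stop [OR]: union of children's cut sets → 8 cut set(s).
Minimal cut sets: {A planner stuck}; {Secondary lidar malfunctions}; {#2 perception node degraded, CAN bus faulted, Emergency front camera is down, Fallback module lost, Inboard wheel-speed sensor is inoperative, Radar fails, Standby brake controller malfunctions}; {B planner 2 lost, Brake actuator is down, Reserve front camera 2 trips}; {Brake actuator is down, Lidar 2 degraded, Reserve front camera 2 trips}; {Aft CAN bus 2 faulted, Brake actuator is down, Reserve front camera 2 trips}; {Brake actuator is down, Outboard brake controller 2 stuck, Reserve front camera 2 trips}; {Aft perception node 2 is inoperative}.

8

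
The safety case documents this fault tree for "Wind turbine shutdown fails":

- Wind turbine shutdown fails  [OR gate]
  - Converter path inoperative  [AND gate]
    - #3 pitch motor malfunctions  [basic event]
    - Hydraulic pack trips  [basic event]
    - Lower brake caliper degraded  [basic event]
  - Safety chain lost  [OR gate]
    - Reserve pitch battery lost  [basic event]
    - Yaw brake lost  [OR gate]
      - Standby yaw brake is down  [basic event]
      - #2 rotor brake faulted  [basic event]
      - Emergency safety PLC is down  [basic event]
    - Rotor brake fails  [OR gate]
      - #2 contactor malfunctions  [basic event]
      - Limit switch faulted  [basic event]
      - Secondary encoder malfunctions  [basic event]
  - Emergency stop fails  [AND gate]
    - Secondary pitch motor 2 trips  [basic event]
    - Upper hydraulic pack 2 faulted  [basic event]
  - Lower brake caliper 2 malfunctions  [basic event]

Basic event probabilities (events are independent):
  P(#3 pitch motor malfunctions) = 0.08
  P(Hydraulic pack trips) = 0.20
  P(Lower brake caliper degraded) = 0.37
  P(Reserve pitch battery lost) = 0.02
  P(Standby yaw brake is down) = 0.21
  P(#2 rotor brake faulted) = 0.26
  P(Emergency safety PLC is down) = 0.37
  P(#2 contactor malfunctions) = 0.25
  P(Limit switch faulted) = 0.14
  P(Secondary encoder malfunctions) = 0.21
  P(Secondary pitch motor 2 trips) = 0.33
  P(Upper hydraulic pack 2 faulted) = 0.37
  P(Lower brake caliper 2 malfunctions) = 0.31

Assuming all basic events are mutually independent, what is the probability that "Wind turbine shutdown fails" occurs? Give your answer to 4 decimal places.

0.8893

P(Converter path inoperative) [AND] = 0.08 × 0.20 × 0.37 = 0.005920
P(Yaw brake lost) [OR] = 1 − (1−0.21) × (1−0.26) × (1−0.37) = 0.631702
P(Rotor brake fails) [OR] = 1 − (1−0.25) × (1−0.14) × (1−0.21) = 0.490450
P(Safety chain lost) [OR] = 1 − (1−0.02) × (1−0.631702) × (1−0.490450) = 0.816087
P(Emergency stop fails) [AND] = 0.33 × 0.37 = 0.122100
P(Wind turbine shutdown fails) [OR] = 1 − (1−0.005920) × (1−0.816087) × (1−0.122100) × (1−0.31) = 0.889254
Rounded to 4 decimal places: P(Wind turbine shutdown fails) ≈ 0.8893.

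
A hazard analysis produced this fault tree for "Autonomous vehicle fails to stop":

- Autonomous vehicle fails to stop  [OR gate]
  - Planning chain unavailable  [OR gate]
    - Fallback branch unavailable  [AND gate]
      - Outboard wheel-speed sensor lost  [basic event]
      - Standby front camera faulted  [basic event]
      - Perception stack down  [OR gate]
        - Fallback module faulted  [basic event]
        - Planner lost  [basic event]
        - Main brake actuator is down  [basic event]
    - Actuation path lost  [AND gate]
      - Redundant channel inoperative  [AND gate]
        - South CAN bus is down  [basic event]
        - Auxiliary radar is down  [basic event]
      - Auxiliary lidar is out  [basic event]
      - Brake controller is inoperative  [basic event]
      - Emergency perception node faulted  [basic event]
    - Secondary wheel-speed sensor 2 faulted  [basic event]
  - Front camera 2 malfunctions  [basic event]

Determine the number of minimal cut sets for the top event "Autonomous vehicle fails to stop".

Perception stack down [OR]: union of children's cut sets → 3 cut set(s).
Fallback branch unavailable [AND]: one cut set from each child combined → 1 × 1 × 3 = 3 cut set(s).
Redundant channel inoperative [AND]: one cut set from each child combined → 1 × 1 = 1 cut set(s).
Actuation path lost [AND]: one cut set from each child combined → 1 × 1 × 1 × 1 = 1 cut set(s).
Planning chain unavailable [OR]: union of children's cut sets → 5 cut set(s).
Autonomous vehicle fails to stop [OR]: union of children's cut sets → 6 cut set(s).
Minimal cut sets: {Fallback module faulted, Outboard wheel-speed sensor lost, Standby front camera faulted}; {Outboard wheel-speed sensor lost, Planner lost, Standby front camera faulted}; {Main brake actuator is down, Outboard wheel-speed sensor lost, Standby front camera faulted}; {Auxiliary lidar is out, Auxiliary radar is down, Brake controller is inoperative, Emergency perception node faulted, South CAN bus is down}; {Secondary wheel-speed sensor 2 faulted}; {Front camera 2 malfunctions}.

6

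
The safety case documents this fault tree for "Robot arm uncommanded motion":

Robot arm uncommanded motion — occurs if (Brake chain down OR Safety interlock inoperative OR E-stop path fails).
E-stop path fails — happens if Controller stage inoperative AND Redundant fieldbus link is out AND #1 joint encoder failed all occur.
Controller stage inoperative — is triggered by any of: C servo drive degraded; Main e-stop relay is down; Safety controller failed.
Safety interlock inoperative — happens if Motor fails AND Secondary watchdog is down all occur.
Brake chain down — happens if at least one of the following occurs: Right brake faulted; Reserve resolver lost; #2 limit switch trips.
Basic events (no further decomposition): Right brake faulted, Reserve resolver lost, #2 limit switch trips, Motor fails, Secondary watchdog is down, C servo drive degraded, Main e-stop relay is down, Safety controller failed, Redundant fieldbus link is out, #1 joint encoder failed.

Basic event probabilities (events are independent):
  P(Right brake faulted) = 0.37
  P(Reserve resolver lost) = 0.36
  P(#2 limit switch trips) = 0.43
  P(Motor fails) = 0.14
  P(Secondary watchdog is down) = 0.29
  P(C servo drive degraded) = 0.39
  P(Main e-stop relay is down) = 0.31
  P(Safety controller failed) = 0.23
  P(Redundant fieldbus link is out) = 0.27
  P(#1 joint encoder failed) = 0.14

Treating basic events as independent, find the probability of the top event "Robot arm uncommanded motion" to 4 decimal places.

0.7851

P(Brake chain down) [OR] = 1 − (1−0.37) × (1−0.36) × (1−0.43) = 0.770176
P(Safety interlock inoperative) [AND] = 0.14 × 0.29 = 0.040600
P(Controller stage inoperative) [OR] = 1 − (1−0.39) × (1−0.31) × (1−0.23) = 0.675907
P(E-stop path fails) [AND] = 0.675907 × 0.27 × 0.14 = 0.025549
P(Robot arm uncommanded motion) [OR] = 1 − (1−0.770176) × (1−0.040600) × (1−0.025549) = 0.785140
Rounded to 4 decimal places: P(Robot arm uncommanded motion) ≈ 0.7851.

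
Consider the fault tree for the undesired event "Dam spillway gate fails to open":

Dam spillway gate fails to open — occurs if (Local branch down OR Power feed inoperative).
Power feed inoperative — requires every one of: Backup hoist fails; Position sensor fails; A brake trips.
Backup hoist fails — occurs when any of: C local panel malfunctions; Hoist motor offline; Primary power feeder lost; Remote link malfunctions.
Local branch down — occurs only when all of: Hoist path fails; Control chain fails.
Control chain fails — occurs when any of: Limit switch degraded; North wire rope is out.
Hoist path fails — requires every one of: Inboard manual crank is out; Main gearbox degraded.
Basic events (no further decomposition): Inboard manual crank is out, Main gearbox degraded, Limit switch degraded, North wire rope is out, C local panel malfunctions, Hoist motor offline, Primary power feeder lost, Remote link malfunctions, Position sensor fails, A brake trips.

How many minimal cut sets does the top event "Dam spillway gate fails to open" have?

Hoist path fails [AND]: one cut set from each child combined → 1 × 1 = 1 cut set(s).
Control chain fails [OR]: union of children's cut sets → 2 cut set(s).
Local branch down [AND]: one cut set from each child combined → 1 × 2 = 2 cut set(s).
Backup hoist fails [OR]: union of children's cut sets → 4 cut set(s).
Power feed inoperative [AND]: one cut set from each child combined → 4 × 1 × 1 = 4 cut set(s).
Dam spillway gate fails to open [OR]: union of children's cut sets → 6 cut set(s).
Minimal cut sets: {Inboard manual crank is out, Limit switch degraded, Main gearbox degraded}; {Inboard manual crank is out, Main gearbox degraded, North wire rope is out}; {A brake trips, C local panel malfunctions, Position sensor fails}; {A brake trips, Hoist motor offline, Position sensor fails}; {A brake trips, Position sensor fails, Primary power feeder lost}; {A brake trips, Position sensor fails, Remote link malfunctions}.

6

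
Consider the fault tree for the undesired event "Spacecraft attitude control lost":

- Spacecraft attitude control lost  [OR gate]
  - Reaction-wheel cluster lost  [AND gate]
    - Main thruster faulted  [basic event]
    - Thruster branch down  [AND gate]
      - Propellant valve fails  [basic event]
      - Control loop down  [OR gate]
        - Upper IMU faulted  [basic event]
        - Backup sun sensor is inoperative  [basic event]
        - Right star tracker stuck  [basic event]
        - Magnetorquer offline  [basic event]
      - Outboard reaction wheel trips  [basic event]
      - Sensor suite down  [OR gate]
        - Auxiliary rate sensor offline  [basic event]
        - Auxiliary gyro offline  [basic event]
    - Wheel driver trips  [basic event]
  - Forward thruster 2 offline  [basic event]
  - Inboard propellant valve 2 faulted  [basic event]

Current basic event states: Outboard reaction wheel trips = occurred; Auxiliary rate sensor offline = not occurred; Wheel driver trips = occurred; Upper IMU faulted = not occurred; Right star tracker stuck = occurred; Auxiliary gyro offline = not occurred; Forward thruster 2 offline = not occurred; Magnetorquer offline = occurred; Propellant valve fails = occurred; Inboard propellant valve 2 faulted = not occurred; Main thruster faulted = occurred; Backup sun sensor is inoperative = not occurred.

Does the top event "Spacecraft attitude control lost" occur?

Control loop down [OR]: Upper IMU faulted=not, Backup sun sensor is inoperative=not, Right star tracker stuck=occurs, Magnetorquer offline=occurs → at least one input occurs → occurs.
Sensor suite down [OR]: Auxiliary rate sensor offline=not, Auxiliary gyro offline=not → no input occurs → does not occur.
Thruster branch down [AND]: Propellant valve fails=occurs, Control loop down=occurs, Outboard reaction wheel trips=occurs, Sensor suite down=not → not all inputs occur → does not occur.
Reaction-wheel cluster lost [AND]: Main thruster faulted=occurs, Thruster branch down=not, Wheel driver trips=occurs → not all inputs occur → does not occur.
Spacecraft attitude control lost [OR]: Reaction-wheel cluster lost=not, Forward thruster 2 offline=not, Inboard propellant valve 2 faulted=not → no input occurs → does not occur.

No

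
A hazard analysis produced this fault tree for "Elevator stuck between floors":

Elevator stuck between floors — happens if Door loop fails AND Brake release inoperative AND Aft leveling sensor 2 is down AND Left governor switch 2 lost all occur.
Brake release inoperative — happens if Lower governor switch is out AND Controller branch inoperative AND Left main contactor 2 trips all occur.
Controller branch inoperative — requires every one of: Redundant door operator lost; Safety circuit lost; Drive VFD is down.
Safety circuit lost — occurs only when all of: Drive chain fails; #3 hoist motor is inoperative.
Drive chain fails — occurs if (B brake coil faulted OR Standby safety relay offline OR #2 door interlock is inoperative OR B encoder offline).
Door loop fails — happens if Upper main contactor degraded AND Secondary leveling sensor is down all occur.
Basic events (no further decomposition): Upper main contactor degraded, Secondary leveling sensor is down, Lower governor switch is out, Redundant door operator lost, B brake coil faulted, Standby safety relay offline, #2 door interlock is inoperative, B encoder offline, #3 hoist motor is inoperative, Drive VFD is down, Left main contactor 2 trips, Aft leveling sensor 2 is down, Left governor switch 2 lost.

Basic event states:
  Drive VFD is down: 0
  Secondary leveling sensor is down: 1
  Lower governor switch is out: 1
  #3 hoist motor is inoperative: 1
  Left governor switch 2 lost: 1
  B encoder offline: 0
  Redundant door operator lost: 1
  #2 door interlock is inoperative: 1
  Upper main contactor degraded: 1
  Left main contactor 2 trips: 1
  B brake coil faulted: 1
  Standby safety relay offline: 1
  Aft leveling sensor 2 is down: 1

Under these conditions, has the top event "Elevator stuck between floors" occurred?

Door loop fails [AND]: Upper main contactor degraded=occurs, Secondary leveling sensor is down=occurs → all inputs occur → occurs.
Drive chain fails [OR]: B brake coil faulted=occurs, Standby safety relay offline=occurs, #2 door interlock is inoperative=occurs, B encoder offline=not → at least one input occurs → occurs.
Safety circuit lost [AND]: Drive chain fails=occurs, #3 hoist motor is inoperative=occurs → all inputs occur → occurs.
Controller branch inoperative [AND]: Redundant door operator lost=occurs, Safety circuit lost=occurs, Drive VFD is down=not → not all inputs occur → does not occur.
Brake release inoperative [AND]: Lower governor switch is out=occurs, Controller branch inoperative=not, Left main contactor 2 trips=occurs → not all inputs occur → does not occur.
Elevator stuck between floors [AND]: Door loop fails=occurs, Brake release inoperative=not, Aft leveling sensor 2 is down=occurs, Left governor switch 2 lost=occurs → not all inputs occur → does not occur.

No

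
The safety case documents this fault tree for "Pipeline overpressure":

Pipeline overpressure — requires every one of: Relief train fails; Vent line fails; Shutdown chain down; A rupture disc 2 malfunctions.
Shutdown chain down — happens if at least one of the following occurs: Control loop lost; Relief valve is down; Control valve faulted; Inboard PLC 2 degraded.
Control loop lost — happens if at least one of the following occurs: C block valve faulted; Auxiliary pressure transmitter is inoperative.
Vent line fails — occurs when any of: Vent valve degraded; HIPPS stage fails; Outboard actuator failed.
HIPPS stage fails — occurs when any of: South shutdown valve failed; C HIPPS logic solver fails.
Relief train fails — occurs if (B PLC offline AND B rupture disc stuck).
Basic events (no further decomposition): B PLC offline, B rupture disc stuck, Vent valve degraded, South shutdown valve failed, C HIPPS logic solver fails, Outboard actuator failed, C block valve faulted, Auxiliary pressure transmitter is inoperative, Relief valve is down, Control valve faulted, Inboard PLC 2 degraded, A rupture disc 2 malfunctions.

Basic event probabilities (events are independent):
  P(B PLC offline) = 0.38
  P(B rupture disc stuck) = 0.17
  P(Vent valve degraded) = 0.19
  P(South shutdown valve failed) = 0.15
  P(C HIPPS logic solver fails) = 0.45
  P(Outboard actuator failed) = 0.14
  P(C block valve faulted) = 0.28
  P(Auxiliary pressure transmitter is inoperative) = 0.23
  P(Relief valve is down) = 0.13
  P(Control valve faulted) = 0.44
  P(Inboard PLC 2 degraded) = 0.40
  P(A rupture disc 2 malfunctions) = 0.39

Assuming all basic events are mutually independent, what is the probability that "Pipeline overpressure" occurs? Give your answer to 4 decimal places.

0.0142

P(Relief train fails) [AND] = 0.38 × 0.17 = 0.064600
P(HIPPS stage fails) [OR] = 1 − (1−0.15) × (1−0.45) = 0.532500
P(Vent line fails) [OR] = 1 − (1−0.19) × (1−0.532500) × (1−0.14) = 0.674340
P(Control loop lost) [OR] = 1 − (1−0.28) × (1−0.23) = 0.445600
P(Shutdown chain down) [OR] = 1 − (1−0.445600) × (1−0.13) × (1−0.44) × (1−0.40) = 0.837938
P(Pipeline overpressure) [AND] = 0.064600 × 0.674340 × 0.837938 × 0.39 = 0.014236
Rounded to 4 decimal places: P(Pipeline overpressure) ≈ 0.0142.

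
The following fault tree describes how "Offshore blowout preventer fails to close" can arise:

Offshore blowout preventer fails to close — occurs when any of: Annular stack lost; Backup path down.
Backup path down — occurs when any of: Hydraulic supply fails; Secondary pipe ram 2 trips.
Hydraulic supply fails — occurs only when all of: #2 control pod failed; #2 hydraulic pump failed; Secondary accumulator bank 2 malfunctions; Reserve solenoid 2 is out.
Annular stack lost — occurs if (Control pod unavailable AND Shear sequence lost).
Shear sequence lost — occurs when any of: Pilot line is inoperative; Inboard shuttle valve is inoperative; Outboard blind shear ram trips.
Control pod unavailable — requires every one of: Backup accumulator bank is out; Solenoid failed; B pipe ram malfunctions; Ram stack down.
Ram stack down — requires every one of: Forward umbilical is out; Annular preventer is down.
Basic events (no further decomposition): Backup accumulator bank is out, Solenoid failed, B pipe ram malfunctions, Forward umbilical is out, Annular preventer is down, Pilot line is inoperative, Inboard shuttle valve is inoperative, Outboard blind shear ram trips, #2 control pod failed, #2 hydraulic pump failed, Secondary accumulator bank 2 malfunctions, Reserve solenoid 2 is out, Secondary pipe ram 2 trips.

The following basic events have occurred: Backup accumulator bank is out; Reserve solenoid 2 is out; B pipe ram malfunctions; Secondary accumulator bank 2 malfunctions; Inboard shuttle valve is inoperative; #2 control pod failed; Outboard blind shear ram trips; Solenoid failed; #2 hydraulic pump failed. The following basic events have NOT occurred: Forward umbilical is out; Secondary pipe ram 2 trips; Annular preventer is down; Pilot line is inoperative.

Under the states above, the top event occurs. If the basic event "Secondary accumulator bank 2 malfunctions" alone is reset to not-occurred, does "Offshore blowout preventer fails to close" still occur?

Counterfactual: set "Secondary accumulator bank 2 malfunctions" to not occurred.
Ram stack down [AND]: Forward umbilical is out=not, Annular preventer is down=not → not all inputs occur → does not occur.
Control pod unavailable [AND]: Backup accumulator bank is out=occurs, Solenoid failed=occurs, B pipe ram malfunctions=occurs, Ram stack down=not → not all inputs occur → does not occur.
Shear sequence lost [OR]: Pilot line is inoperative=not, Inboard shuttle valve is inoperative=occurs, Outboard blind shear ram trips=occurs → at least one input occurs → occurs.
Annular stack lost [AND]: Control pod unavailable=not, Shear sequence lost=occurs → not all inputs occur → does not occur.
Hydraulic supply fails [AND]: #2 control pod failed=occurs, #2 hydraulic pump failed=occurs, Secondary accumulator bank 2 malfunctions=not, Reserve solenoid 2 is out=occurs → not all inputs occur → does not occur.
Backup path down [OR]: Hydraulic supply fails=not, Secondary pipe ram 2 trips=not → no input occurs → does not occur.
Offshore blowout preventer fails to close [OR]: Annular stack lost=not, Backup path down=not → no input occurs → does not occur.

No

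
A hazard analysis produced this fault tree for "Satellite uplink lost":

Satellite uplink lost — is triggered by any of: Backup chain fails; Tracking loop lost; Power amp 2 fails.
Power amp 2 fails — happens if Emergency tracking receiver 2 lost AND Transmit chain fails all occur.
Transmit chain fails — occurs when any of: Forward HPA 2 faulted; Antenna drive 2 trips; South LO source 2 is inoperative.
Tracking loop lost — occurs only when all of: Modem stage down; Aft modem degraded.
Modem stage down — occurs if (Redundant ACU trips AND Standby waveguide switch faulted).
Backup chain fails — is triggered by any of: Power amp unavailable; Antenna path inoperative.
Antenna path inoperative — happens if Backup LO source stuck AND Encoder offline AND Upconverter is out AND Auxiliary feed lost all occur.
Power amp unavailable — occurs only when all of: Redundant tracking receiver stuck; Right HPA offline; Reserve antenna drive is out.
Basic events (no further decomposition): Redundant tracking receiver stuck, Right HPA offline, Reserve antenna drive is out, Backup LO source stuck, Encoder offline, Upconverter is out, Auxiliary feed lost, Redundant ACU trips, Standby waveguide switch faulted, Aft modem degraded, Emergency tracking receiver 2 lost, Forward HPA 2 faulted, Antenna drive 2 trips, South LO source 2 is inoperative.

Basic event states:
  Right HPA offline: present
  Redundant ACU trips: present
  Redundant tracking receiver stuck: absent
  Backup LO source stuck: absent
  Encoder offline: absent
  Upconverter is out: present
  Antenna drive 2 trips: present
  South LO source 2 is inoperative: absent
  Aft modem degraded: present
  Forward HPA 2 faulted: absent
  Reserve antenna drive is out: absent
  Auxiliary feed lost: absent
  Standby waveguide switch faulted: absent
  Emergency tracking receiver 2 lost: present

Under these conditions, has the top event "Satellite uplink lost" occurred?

Power amp unavailable [AND]: Redundant tracking receiver stuck=not, Right HPA offline=occurs, Reserve antenna drive is out=not → not all inputs occur → does not occur.
Antenna path inoperative [AND]: Backup LO source stuck=not, Encoder offline=not, Upconverter is out=occurs, Auxiliary feed lost=not → not all inputs occur → does not occur.
Backup chain fails [OR]: Power amp unavailable=not, Antenna path inoperative=not → no input occurs → does not occur.
Modem stage down [AND]: Redundant ACU trips=occurs, Standby waveguide switch faulted=not → not all inputs occur → does not occur.
Tracking loop lost [AND]: Modem stage down=not, Aft modem degraded=occurs → not all inputs occur → does not occur.
Transmit chain fails [OR]: Forward HPA 2 faulted=not, Antenna drive 2 trips=occurs, South LO source 2 is inoperative=not → at least one input occurs → occurs.
Power amp 2 fails [AND]: Emergency tracking receiver 2 lost=occurs, Transmit chain fails=occurs → all inputs occur → occurs.
Satellite uplink lost [OR]: Backup chain fails=not, Tracking loop lost=not, Power amp 2 fails=occurs → at least one input occurs → occurs.

Yes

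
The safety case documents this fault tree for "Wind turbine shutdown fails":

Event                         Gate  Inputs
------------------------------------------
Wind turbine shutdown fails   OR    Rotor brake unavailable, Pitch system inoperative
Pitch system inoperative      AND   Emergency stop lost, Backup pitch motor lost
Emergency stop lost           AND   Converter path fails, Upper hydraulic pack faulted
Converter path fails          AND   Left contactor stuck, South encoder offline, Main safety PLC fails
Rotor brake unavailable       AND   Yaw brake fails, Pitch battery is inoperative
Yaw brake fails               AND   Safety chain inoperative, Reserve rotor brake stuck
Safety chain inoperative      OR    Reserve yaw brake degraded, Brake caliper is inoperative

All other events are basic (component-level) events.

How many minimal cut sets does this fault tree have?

3

Safety chain inoperative [OR]: union of children's cut sets → 2 cut set(s).
Yaw brake fails [AND]: one cut set from each child combined → 2 × 1 = 2 cut set(s).
Rotor brake unavailable [AND]: one cut set from each child combined → 2 × 1 = 2 cut set(s).
Converter path fails [AND]: one cut set from each child combined → 1 × 1 × 1 = 1 cut set(s).
Emergency stop lost [AND]: one cut set from each child combined → 1 × 1 = 1 cut set(s).
Pitch system inoperative [AND]: one cut set from each child combined → 1 × 1 = 1 cut set(s).
Wind turbine shutdown fails [OR]: union of children's cut sets → 3 cut set(s).
Minimal cut sets: {Pitch battery is inoperative, Reserve rotor brake stuck, Reserve yaw brake degraded}; {Brake caliper is inoperative, Pitch battery is inoperative, Reserve rotor brake stuck}; {Backup pitch motor lost, Left contactor stuck, Main safety PLC fails, South encoder offline, Upper hydraulic pack faulted}.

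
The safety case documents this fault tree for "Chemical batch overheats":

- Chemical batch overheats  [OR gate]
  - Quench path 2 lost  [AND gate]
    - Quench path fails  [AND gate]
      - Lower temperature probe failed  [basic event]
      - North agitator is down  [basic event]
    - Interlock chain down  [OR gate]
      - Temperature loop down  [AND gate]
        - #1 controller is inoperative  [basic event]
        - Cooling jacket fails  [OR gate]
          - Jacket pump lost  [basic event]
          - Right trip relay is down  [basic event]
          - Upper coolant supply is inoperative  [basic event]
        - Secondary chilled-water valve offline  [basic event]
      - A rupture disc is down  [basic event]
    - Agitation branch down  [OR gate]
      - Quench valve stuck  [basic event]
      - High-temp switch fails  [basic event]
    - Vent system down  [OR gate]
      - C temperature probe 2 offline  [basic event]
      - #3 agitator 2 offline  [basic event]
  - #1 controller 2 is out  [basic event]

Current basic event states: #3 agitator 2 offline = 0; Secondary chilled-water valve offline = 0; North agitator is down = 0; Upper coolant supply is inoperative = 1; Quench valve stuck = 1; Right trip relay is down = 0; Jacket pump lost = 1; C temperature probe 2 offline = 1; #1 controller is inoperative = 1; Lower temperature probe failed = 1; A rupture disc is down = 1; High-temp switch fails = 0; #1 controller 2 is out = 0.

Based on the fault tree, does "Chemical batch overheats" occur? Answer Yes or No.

Quench path fails [AND]: Lower temperature probe failed=occurs, North agitator is down=not → not all inputs occur → does not occur.
Cooling jacket fails [OR]: Jacket pump lost=occurs, Right trip relay is down=not, Upper coolant supply is inoperative=occurs → at least one input occurs → occurs.
Temperature loop down [AND]: #1 controller is inoperative=occurs, Cooling jacket fails=occurs, Secondary chilled-water valve offline=not → not all inputs occur → does not occur.
Interlock chain down [OR]: Temperature loop down=not, A rupture disc is down=occurs → at least one input occurs → occurs.
Agitation branch down [OR]: Quench valve stuck=occurs, High-temp switch fails=not → at least one input occurs → occurs.
Vent system down [OR]: C temperature probe 2 offline=occurs, #3 agitator 2 offline=not → at least one input occurs → occurs.
Quench path 2 lost [AND]: Quench path fails=not, Interlock chain down=occurs, Agitation branch down=occurs, Vent system down=occurs → not all inputs occur → does not occur.
Chemical batch overheats [OR]: Quench path 2 lost=not, #1 controller 2 is out=not → no input occurs → does not occur.

No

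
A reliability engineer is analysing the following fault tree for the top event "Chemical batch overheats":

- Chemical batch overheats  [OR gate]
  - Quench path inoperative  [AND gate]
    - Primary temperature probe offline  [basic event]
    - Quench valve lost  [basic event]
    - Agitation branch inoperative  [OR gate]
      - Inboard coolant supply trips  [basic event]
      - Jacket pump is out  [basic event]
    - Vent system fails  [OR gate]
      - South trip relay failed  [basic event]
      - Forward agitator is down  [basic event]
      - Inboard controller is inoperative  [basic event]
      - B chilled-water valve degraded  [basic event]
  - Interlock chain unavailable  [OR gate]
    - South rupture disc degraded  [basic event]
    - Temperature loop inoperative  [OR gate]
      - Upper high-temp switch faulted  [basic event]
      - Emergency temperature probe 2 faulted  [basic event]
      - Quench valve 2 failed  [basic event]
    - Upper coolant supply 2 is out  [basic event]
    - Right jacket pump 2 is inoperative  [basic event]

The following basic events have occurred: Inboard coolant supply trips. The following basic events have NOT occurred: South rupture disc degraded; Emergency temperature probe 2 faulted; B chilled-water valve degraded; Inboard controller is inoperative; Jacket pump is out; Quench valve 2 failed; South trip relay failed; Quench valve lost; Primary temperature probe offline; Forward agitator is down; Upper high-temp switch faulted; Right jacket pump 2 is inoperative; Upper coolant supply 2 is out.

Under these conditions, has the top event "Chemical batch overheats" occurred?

No

Agitation branch inoperative [OR]: Inboard coolant supply trips=occurs, Jacket pump is out=not → at least one input occurs → occurs.
Vent system fails [OR]: South trip relay failed=not, Forward agitator is down=not, Inboard controller is inoperative=not, B chilled-water valve degraded=not → no input occurs → does not occur.
Quench path inoperative [AND]: Primary temperature probe offline=not, Quench valve lost=not, Agitation branch inoperative=occurs, Vent system fails=not → not all inputs occur → does not occur.
Temperature loop inoperative [OR]: Upper high-temp switch faulted=not, Emergency temperature probe 2 faulted=not, Quench valve 2 failed=not → no input occurs → does not occur.
Interlock chain unavailable [OR]: South rupture disc degraded=not, Temperature loop inoperative=not, Upper coolant supply 2 is out=not, Right jacket pump 2 is inoperative=not → no input occurs → does not occur.
Chemical batch overheats [OR]: Quench path inoperative=not, Interlock chain unavailable=not → no input occurs → does not occur.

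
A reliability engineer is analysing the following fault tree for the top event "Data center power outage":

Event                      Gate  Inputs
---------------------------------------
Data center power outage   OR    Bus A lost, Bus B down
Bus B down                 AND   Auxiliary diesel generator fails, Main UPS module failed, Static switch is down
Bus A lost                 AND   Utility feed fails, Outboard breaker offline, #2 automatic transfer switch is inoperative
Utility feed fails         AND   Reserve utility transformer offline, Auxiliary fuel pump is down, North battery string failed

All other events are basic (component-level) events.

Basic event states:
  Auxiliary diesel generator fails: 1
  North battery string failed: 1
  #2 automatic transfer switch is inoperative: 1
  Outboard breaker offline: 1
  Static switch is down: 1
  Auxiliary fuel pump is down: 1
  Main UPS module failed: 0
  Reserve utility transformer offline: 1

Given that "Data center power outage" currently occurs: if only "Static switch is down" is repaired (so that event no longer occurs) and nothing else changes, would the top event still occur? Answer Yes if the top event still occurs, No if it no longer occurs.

Counterfactual: set "Static switch is down" to not occurred.
Utility feed fails [AND]: Reserve utility transformer offline=occurs, Auxiliary fuel pump is down=occurs, North battery string failed=occurs → all inputs occur → occurs.
Bus A lost [AND]: Utility feed fails=occurs, Outboard breaker offline=occurs, #2 automatic transfer switch is inoperative=occurs → all inputs occur → occurs.
Bus B down [AND]: Auxiliary diesel generator fails=occurs, Main UPS module failed=not, Static switch is down=not → not all inputs occur → does not occur.
Data center power outage [OR]: Bus A lost=occurs, Bus B down=not → at least one input occurs → occurs.

Yes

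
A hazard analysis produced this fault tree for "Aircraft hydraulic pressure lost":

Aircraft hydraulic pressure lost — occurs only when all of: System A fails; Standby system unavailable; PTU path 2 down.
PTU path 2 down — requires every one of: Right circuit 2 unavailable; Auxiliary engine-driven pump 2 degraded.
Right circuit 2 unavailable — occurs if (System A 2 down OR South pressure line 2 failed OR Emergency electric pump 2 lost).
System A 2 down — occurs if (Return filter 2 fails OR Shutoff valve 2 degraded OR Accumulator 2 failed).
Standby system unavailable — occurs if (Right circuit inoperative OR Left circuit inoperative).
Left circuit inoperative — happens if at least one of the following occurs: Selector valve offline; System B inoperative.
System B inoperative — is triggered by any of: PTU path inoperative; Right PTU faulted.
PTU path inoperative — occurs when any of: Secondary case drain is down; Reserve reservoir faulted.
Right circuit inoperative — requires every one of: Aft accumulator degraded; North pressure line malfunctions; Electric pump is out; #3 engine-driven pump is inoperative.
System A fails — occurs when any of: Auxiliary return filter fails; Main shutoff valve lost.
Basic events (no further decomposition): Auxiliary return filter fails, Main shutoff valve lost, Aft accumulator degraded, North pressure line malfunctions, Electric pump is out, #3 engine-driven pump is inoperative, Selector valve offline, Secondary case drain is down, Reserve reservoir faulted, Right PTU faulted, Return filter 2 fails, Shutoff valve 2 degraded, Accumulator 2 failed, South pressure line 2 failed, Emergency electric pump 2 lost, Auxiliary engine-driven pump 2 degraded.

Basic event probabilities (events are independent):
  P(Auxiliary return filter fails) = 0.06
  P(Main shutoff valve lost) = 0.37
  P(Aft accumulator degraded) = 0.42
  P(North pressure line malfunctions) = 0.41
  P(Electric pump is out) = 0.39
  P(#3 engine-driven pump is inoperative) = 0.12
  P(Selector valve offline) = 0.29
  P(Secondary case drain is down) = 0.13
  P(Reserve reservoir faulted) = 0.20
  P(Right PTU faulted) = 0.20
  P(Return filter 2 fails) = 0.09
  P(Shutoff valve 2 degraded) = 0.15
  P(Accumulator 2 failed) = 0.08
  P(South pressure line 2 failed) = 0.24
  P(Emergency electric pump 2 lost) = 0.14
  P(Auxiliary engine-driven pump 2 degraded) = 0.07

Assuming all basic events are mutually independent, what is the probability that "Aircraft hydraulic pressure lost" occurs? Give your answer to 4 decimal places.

0.0093

P(System A fails) [OR] = 1 − (1−0.06) × (1−0.37) = 0.407800
P(Right circuit inoperative) [AND] = 0.42 × 0.41 × 0.39 × 0.12 = 0.008059
P(PTU path inoperative) [OR] = 1 − (1−0.13) × (1−0.20) = 0.304000
P(System B inoperative) [OR] = 1 − (1−0.304000) × (1−0.20) = 0.443200
P(Left circuit inoperative) [OR] = 1 − (1−0.29) × (1−0.443200) = 0.604672
P(Standby system unavailable) [OR] = 1 − (1−0.008059) × (1−0.604672) = 0.607858
P(System A 2 down) [OR] = 1 − (1−0.09) × (1−0.15) × (1−0.08) = 0.288380
P(Right circuit 2 unavailable) [OR] = 1 − (1−0.288380) × (1−0.24) × (1−0.14) = 0.534885
P(PTU path 2 down) [AND] = 0.534885 × 0.07 = 0.037442
P(Aircraft hydraulic pressure lost) [AND] = 0.407800 × 0.607858 × 0.037442 = 0.009281
Rounded to 4 decimal places: P(Aircraft hydraulic pressure lost) ≈ 0.0093.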